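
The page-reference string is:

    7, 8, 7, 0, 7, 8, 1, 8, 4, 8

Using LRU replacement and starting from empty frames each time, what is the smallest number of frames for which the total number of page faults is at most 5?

f=1: 10 faults
f=2: 6 faults
f=3: 5 faults
f=4: 5 faults
f=5: 5 faults
Smallest f with faults ≤ 5 is 3.

3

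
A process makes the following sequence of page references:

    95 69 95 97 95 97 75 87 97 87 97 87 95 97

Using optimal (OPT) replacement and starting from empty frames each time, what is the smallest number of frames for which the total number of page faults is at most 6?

2

f=1: 14 faults
f=2: 6 faults
f=3: 5 faults
f=4: 5 faults
f=5: 5 faults
Smallest f with faults ≤ 6 is 2.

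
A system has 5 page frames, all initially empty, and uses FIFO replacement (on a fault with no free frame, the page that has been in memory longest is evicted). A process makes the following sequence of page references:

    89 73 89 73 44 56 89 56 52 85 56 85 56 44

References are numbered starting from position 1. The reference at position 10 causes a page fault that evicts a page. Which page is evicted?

pos 1: 89 → miss, frames {89}
pos 2: 73 → miss, frames {89,73}
pos 3: 89 → hit
pos 4: 73 → hit
pos 5: 44 → miss, frames {89,73,44}
pos 6: 56 → miss, frames {89,73,44,56}
pos 7: 89 → hit
pos 8: 56 → hit
pos 9: 52 → miss, frames {89,73,44,56,52}
pos 10: 85 → miss, evict 89, frames {73,44,56,52,85}
At position 10, page 89 is evicted.

89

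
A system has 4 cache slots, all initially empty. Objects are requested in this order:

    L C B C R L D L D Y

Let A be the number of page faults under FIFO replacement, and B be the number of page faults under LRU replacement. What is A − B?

Under FIFO: F F F . F . F F . F → 7 faults.
Under LRU: F F F . F . F . . F → 6 faults.
A − B = 7 − 6 = 1.

1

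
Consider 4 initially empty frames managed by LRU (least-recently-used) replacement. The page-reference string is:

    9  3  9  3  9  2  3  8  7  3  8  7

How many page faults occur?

9 → miss, frames (9)
3 → miss, frames (9 3)
9 → hit
3 → hit
9 → hit
2 → miss, frames (3 9 2)
3 → hit
8 → miss, frames (9 2 3 8)
7 → miss, evict 9, frames (2 3 8 7)
3 → hit
8 → hit
7 → hit
Page faults: 5.

5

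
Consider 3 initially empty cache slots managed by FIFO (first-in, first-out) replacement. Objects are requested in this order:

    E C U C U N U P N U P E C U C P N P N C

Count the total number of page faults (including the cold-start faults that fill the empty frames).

11

E → miss, frames (E)
C → miss, frames (E C)
U → miss, frames (E C U)
C → hit
U → hit
N → miss, evict E, frames (C U N)
U → hit
P → miss, evict C, frames (U N P)
N → hit
U → hit
P → hit
E → miss, evict U, frames (N P E)
C → miss, evict N, frames (P E C)
U → miss, evict P, frames (E C U)
C → hit
P → miss, evict E, frames (C U P)
N → miss, evict C, frames (U P N)
P → hit
N → hit
C → miss, evict U, frames (P N C)
Page faults: 11.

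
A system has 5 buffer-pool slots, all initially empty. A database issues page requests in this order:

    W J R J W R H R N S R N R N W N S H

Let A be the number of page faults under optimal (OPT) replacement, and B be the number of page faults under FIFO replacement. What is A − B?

-1

Under OPT: F F F . . . F . F F . . . . . . . . → 6 faults.
Under FIFO: F F F . . . F . F F . . . . F . . . → 7 faults.
A − B = 6 − 7 = -1.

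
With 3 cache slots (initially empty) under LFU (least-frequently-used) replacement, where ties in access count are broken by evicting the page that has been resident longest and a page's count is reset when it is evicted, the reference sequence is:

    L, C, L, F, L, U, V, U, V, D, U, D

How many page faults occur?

L → fault, frames {L}
C → fault, frames {L,C}
L → hit
F → fault, frames {L,C,F}
L → hit
U → fault, evict C, frames {L,F,U}
V → fault, evict F, frames {L,U,V}
U → hit
V → hit
D → fault, evict U, frames {L,V,D}
U → fault, evict D, frames {L,V,U}
D → fault, evict U, frames {L,V,D}
Page faults: 8.

8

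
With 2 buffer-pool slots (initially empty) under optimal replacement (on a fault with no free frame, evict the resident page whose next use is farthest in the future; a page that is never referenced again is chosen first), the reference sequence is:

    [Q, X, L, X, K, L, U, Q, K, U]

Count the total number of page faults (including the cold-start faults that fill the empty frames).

Q: miss, frames (Q)
X: miss, frames (Q X)
L: miss, evict Q, frames (X L)
X: hit
K: miss, evict X, frames (L K)
L: hit
U: miss, evict L, frames (K U)
Q: miss, evict U, frames (K Q)
K: hit
U: miss, evict Q, frames (K U)
Page faults: 7.

7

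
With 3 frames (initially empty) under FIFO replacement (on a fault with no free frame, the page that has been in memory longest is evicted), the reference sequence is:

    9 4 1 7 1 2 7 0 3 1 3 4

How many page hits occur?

9: fault, frames {9}
4: fault, frames {9,4}
1: fault, frames {9,4,1}
7: fault, evict 9, frames {4,1,7}
1: hit
2: fault, evict 4, frames {1,7,2}
7: hit
0: fault, evict 1, frames {7,2,0}
3: fault, evict 7, frames {2,0,3}
1: fault, evict 2, frames {0,3,1}
3: hit
4: fault, evict 0, frames {3,1,4}
Hits: 3.

3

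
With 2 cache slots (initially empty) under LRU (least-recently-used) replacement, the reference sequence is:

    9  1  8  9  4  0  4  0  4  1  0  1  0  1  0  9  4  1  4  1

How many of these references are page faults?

9 → fault, frames {9}
1 → fault, frames {9,1}
8 → fault, evict 9, frames {1,8}
9 → fault, evict 1, frames {8,9}
4 → fault, evict 8, frames {9,4}
0 → fault, evict 9, frames {4,0}
4 → hit
0 → hit
4 → hit
1 → fault, evict 0, frames {4,1}
0 → fault, evict 4, frames {1,0}
1 → hit
0 → hit
1 → hit
0 → hit
9 → fault, evict 1, frames {0,9}
4 → fault, evict 0, frames {9,4}
1 → fault, evict 9, frames {4,1}
4 → hit
1 → hit
Page faults: 11.

11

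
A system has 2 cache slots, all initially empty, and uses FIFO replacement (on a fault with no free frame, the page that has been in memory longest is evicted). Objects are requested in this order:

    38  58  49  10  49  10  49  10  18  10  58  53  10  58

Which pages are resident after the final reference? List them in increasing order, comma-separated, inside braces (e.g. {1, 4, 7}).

{10, 58}

38: fault, frames [38]
58: fault, frames [38, 58]
49: fault, evict 38, frames [58, 49]
10: fault, evict 58, frames [49, 10]
49: hit
10: hit
49: hit
10: hit
18: fault, evict 49, frames [10, 18]
10: hit
58: fault, evict 10, frames [18, 58]
53: fault, evict 18, frames [58, 53]
10: fault, evict 58, frames [53, 10]
58: fault, evict 53, frames [10, 58]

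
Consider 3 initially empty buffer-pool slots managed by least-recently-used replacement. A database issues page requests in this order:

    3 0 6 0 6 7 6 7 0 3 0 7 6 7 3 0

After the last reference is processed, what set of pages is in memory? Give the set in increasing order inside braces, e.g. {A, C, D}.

{0, 3, 7}

3 → fault, frames (3)
0 → fault, frames (3 0)
6 → fault, frames (3 0 6)
0 → hit
6 → hit
7 → fault, evict 3, frames (0 6 7)
6 → hit
7 → hit
0 → hit
3 → fault, evict 6, frames (7 0 3)
0 → hit
7 → hit
6 → fault, evict 3, frames (0 7 6)
7 → hit
3 → fault, evict 0, frames (6 7 3)
0 → fault, evict 6, frames (7 3 0)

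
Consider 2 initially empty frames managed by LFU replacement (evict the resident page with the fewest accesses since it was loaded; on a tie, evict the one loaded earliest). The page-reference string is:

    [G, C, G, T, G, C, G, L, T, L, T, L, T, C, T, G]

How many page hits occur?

4

G: miss, frames [G]
C: miss, frames [G, C]
G: hit
T: miss, evict C, frames [G, T]
G: hit
C: miss, evict T, frames [G, C]
G: hit
L: miss, evict C, frames [G, L]
T: miss, evict L, frames [G, T]
L: miss, evict T, frames [G, L]
T: miss, evict L, frames [G, T]
L: miss, evict T, frames [G, L]
T: miss, evict L, frames [G, T]
C: miss, evict T, frames [G, C]
T: miss, evict C, frames [G, T]
G: hit
Hits: 4.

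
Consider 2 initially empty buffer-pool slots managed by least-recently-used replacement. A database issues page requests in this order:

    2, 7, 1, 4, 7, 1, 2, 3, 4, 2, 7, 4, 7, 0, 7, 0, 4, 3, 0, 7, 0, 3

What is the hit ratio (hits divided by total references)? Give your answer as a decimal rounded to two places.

0.18

2: fault, frames [2]
7: fault, frames [2, 7]
1: fault, evict 2, frames [7, 1]
4: fault, evict 7, frames [1, 4]
7: fault, evict 1, frames [4, 7]
1: fault, evict 4, frames [7, 1]
2: fault, evict 7, frames [1, 2]
3: fault, evict 1, frames [2, 3]
4: fault, evict 2, frames [3, 4]
2: fault, evict 3, frames [4, 2]
7: fault, evict 4, frames [2, 7]
4: fault, evict 2, frames [7, 4]
7: hit
0: fault, evict 4, frames [7, 0]
7: hit
0: hit
4: fault, evict 7, frames [0, 4]
3: fault, evict 0, frames [4, 3]
0: fault, evict 4, frames [3, 0]
7: fault, evict 3, frames [0, 7]
0: hit
3: fault, evict 7, frames [0, 3]
Hits: 4 of 22 references → 4/22 = 0.1818.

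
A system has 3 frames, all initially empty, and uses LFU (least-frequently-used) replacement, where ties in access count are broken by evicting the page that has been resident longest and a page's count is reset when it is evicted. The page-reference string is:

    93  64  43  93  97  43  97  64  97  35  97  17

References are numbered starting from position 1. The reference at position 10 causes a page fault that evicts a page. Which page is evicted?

pos 1: 93 → miss, frames (93)
pos 2: 64 → miss, frames (93 64)
pos 3: 43 → miss, frames (93 64 43)
pos 4: 93 → hit
pos 5: 97 → miss, evict 64, frames (93 43 97)
pos 6: 43 → hit
pos 7: 97 → hit
pos 8: 64 → miss, evict 93, frames (43 97 64)
pos 9: 97 → hit
pos 10: 35 → miss, evict 64, frames (43 97 35)
At position 10, page 64 is evicted.

64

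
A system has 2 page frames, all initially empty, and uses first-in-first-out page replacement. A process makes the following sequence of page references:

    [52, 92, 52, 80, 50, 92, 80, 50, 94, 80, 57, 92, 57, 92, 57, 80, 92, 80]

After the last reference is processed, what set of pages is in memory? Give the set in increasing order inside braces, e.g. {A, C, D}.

{80, 92}

52: miss, frames [52]
92: miss, frames [52, 92]
52: hit
80: miss, evict 52, frames [92, 80]
50: miss, evict 92, frames [80, 50]
92: miss, evict 80, frames [50, 92]
80: miss, evict 50, frames [92, 80]
50: miss, evict 92, frames [80, 50]
94: miss, evict 80, frames [50, 94]
80: miss, evict 50, frames [94, 80]
57: miss, evict 94, frames [80, 57]
92: miss, evict 80, frames [57, 92]
57: hit
92: hit
57: hit
80: miss, evict 57, frames [92, 80]
92: hit
80: hit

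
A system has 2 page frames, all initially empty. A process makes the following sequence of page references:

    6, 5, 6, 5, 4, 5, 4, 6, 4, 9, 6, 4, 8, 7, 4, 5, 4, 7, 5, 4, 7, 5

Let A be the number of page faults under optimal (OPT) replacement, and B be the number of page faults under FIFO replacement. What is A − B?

-1

Under OPT: F F . . F . . F . F . F F F . F . F . F . F → 12 faults.
Under FIFO: F F . . F . . F . F . F F F F F . F . F . F → 13 faults.
A − B = 12 − 13 = -1.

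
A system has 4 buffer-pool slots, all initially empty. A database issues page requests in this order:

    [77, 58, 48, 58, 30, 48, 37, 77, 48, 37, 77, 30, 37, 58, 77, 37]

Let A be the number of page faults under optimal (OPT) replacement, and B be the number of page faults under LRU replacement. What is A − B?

-1

Under OPT: F F F . F . F . . . . . . F . . → 6 faults.
Under LRU: F F F . F . F F . . . . . F . . → 7 faults.
A − B = 6 − 7 = -1.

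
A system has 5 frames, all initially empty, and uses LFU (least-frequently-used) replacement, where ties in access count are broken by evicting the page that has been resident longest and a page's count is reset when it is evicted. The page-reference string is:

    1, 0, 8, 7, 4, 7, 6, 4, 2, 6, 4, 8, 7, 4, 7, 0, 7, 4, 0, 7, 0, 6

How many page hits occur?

14

1 -> fault, frames [1]
0 -> fault, frames [1, 0]
8 -> fault, frames [1, 0, 8]
7 -> fault, frames [1, 0, 8, 7]
4 -> fault, frames [1, 0, 8, 7, 4]
7 -> hit
6 -> fault, evict 1, frames [0, 8, 7, 4, 6]
4 -> hit
2 -> fault, evict 0, frames [8, 7, 4, 6, 2]
6 -> hit
4 -> hit
8 -> hit
7 -> hit
4 -> hit
7 -> hit
0 -> fault, evict 2, frames [8, 7, 4, 6, 0]
7 -> hit
4 -> hit
0 -> hit
7 -> hit
0 -> hit
6 -> hit
Hits: 14.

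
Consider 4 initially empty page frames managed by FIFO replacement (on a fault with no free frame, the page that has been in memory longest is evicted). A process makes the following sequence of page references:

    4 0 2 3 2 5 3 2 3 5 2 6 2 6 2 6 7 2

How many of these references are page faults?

8

4 → fault, frames (4)
0 → fault, frames (4 0)
2 → fault, frames (4 0 2)
3 → fault, frames (4 0 2 3)
2 → hit
5 → fault, evict 4, frames (0 2 3 5)
3 → hit
2 → hit
3 → hit
5 → hit
2 → hit
6 → fault, evict 0, frames (2 3 5 6)
2 → hit
6 → hit
2 → hit
6 → hit
7 → fault, evict 2, frames (3 5 6 7)
2 → fault, evict 3, frames (5 6 7 2)
Page faults: 8.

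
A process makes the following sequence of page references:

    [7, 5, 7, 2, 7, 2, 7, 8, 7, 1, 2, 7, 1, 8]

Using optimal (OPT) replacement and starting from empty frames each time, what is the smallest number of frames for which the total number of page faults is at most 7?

f=1: 14 faults
f=2: 8 faults
f=3: 6 faults
f=4: 5 faults
f=5: 5 faults
Smallest f with faults ≤ 7 is 3.

3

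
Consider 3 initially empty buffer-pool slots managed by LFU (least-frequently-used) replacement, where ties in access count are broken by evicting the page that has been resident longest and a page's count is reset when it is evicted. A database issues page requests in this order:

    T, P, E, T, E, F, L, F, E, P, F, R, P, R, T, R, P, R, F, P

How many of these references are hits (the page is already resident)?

T: miss, frames {T}
P: miss, frames {T,P}
E: miss, frames {T,P,E}
T: hit
E: hit
F: miss, evict P, frames {T,E,F}
L: miss, evict F, frames {T,E,L}
F: miss, evict L, frames {T,E,F}
E: hit
P: miss, evict F, frames {T,E,P}
F: miss, evict P, frames {T,E,F}
R: miss, evict F, frames {T,E,R}
P: miss, evict R, frames {T,E,P}
R: miss, evict P, frames {T,E,R}
T: hit
R: hit
P: miss, evict R, frames {T,E,P}
R: miss, evict P, frames {T,E,R}
F: miss, evict R, frames {T,E,F}
P: miss, evict F, frames {T,E,P}
Hits: 5.

5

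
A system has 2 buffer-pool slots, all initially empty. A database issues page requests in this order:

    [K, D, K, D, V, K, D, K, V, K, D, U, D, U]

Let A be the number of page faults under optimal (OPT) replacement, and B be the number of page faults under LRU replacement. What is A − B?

Under OPT: F F . . F . F . F . F F . . → 7 faults.
Under LRU: F F . . F F F . F . F F . . → 8 faults.
A − B = 7 − 8 = -1.

-1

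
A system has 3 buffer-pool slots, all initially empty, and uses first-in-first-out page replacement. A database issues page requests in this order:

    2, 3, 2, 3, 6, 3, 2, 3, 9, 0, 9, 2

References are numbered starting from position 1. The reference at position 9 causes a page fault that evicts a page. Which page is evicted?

pos 1: 2: fault, frames (2)
pos 2: 3: fault, frames (2 3)
pos 3: 2: hit
pos 4: 3: hit
pos 5: 6: fault, frames (2 3 6)
pos 6: 3: hit
pos 7: 2: hit
pos 8: 3: hit
pos 9: 9: fault, evict 2, frames (3 6 9)
At position 9, page 2 is evicted.

2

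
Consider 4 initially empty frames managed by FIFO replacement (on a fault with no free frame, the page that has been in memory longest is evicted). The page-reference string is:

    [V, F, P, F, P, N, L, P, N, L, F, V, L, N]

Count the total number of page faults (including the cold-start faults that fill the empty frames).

6

V: miss, frames {V}
F: miss, frames {V,F}
P: miss, frames {V,F,P}
F: hit
P: hit
N: miss, frames {V,F,P,N}
L: miss, evict V, frames {F,P,N,L}
P: hit
N: hit
L: hit
F: hit
V: miss, evict F, frames {P,N,L,V}
L: hit
N: hit
Page faults: 6.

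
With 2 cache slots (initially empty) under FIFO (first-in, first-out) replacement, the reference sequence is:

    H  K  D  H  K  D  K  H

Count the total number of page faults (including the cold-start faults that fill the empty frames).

H → miss, frames (H)
K → miss, frames (H K)
D → miss, evict H, frames (K D)
H → miss, evict K, frames (D H)
K → miss, evict D, frames (H K)
D → miss, evict H, frames (K D)
K → hit
H → miss, evict K, frames (D H)
Page faults: 7.

7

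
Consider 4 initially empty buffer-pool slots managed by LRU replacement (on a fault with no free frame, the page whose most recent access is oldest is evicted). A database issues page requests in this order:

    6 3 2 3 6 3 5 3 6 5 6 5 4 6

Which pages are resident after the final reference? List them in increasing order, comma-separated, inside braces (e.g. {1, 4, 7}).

6 -> miss, frames (6)
3 -> miss, frames (6 3)
2 -> miss, frames (6 3 2)
3 -> hit
6 -> hit
3 -> hit
5 -> miss, frames (2 6 3 5)
3 -> hit
6 -> hit
5 -> hit
6 -> hit
5 -> hit
4 -> miss, evict 2, frames (3 6 5 4)
6 -> hit

{3, 4, 5, 6}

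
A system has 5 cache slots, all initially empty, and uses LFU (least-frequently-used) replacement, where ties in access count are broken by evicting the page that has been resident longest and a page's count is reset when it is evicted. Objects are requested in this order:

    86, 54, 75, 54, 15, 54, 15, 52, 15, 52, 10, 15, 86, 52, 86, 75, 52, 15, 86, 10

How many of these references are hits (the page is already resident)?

11

86 → fault, frames [86]
54 → fault, frames [86, 54]
75 → fault, frames [86, 54, 75]
54 → hit
15 → fault, frames [86, 54, 75, 15]
54 → hit
15 → hit
52 → fault, frames [86, 54, 75, 15, 52]
15 → hit
52 → hit
10 → fault, evict 86, frames [54, 75, 15, 52, 10]
15 → hit
86 → fault, evict 75, frames [54, 15, 52, 10, 86]
52 → hit
86 → hit
75 → fault, evict 10, frames [54, 15, 52, 86, 75]
52 → hit
15 → hit
86 → hit
10 → fault, evict 75, frames [54, 15, 52, 86, 10]
Hits: 11.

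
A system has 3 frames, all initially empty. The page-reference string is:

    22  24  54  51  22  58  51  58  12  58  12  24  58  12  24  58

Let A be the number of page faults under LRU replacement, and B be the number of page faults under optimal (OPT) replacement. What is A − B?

Under LRU: F F F F F F . . F . . F . . . . → 8 faults.
Under OPT: F F F F . F . . F . . . . . . . → 6 faults.
A − B = 8 − 6 = 2.

2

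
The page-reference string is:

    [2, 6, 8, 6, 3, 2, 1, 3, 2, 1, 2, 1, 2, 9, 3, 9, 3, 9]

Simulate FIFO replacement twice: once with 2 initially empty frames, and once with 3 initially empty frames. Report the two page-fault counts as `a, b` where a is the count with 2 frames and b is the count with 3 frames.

11, 8

2 frames: F F F . F F F F F F . . . F F . . . → 11 faults.
3 frames: F F F . F F F . . . . . . F F . . . → 8 faults.
8 < 11: adding a frame reduced faults, as is typical.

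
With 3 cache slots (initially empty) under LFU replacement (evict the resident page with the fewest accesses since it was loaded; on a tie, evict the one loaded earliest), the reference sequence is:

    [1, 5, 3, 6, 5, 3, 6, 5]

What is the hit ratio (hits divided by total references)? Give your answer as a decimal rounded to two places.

1 -> miss, frames [1]
5 -> miss, frames [1, 5]
3 -> miss, frames [1, 5, 3]
6 -> miss, evict 1, frames [5, 3, 6]
5 -> hit
3 -> hit
6 -> hit
5 -> hit
Hits: 4 of 8 references → 4/8 = 0.5000.

0.50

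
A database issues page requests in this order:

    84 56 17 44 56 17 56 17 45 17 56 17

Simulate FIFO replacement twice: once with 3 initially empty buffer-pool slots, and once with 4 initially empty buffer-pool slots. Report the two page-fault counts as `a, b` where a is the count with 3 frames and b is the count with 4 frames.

7, 5

3 frames: F F F F . . . . F . F F → 7 faults.
4 frames: F F F F . . . . F . . . → 5 faults.
5 < 7: adding a frame reduced faults, as is typical.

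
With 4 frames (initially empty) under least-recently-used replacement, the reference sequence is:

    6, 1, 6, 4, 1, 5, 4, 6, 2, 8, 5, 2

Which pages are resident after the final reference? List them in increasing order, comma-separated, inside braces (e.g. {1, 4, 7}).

{2, 5, 6, 8}

6: fault, frames (6)
1: fault, frames (6 1)
6: hit
4: fault, frames (1 6 4)
1: hit
5: fault, frames (6 4 1 5)
4: hit
6: hit
2: fault, evict 1, frames (5 4 6 2)
8: fault, evict 5, frames (4 6 2 8)
5: fault, evict 4, frames (6 2 8 5)
2: hit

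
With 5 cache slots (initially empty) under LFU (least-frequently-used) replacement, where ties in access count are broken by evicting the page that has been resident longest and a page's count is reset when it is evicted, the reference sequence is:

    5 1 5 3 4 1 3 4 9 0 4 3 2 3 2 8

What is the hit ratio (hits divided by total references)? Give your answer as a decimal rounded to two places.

5 → fault, frames (5)
1 → fault, frames (5 1)
5 → hit
3 → fault, frames (5 1 3)
4 → fault, frames (5 1 3 4)
1 → hit
3 → hit
4 → hit
9 → fault, frames (5 1 3 4 9)
0 → fault, evict 9, frames (5 1 3 4 0)
4 → hit
3 → hit
2 → fault, evict 0, frames (5 1 3 4 2)
3 → hit
2 → hit
8 → fault, evict 5, frames (1 3 4 2 8)
Hits: 8 of 16 references → 8/16 = 0.5000.

0.50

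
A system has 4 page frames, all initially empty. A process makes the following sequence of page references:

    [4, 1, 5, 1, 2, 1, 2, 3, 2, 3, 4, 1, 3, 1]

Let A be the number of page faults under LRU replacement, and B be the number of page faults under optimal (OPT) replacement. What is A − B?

1

Under LRU: F F F . F . . F . . F . . . → 6 faults.
Under OPT: F F F . F . . F . . . . . . → 5 faults.
A − B = 6 − 5 = 1.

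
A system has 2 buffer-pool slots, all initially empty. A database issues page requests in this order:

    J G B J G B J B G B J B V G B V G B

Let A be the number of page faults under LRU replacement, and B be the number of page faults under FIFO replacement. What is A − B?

Under LRU: F F F F F F F . F . F . F F F F F F → 15 faults.
Under FIFO: F F F F F F F . F F F . F F F F F F → 16 faults.
A − B = 15 − 16 = -1.

-1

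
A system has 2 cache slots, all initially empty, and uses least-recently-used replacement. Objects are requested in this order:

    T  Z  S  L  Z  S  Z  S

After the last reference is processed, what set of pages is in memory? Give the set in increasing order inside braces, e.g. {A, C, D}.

{S, Z}

T -> miss, frames [T]
Z -> miss, frames [T, Z]
S -> miss, evict T, frames [Z, S]
L -> miss, evict Z, frames [S, L]
Z -> miss, evict S, frames [L, Z]
S -> miss, evict L, frames [Z, S]
Z -> hit
S -> hit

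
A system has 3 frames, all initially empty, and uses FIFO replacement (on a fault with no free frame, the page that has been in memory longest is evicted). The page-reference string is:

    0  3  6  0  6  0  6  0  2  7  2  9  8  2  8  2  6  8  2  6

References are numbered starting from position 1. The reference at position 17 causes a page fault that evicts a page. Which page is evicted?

pos 1: 0 -> fault, frames {0}
pos 2: 3 -> fault, frames {0,3}
pos 3: 6 -> fault, frames {0,3,6}
pos 4: 0 -> hit
pos 5: 6 -> hit
pos 6: 0 -> hit
pos 7: 6 -> hit
pos 8: 0 -> hit
pos 9: 2 -> fault, evict 0, frames {3,6,2}
pos 10: 7 -> fault, evict 3, frames {6,2,7}
pos 11: 2 -> hit
pos 12: 9 -> fault, evict 6, frames {2,7,9}
pos 13: 8 -> fault, evict 2, frames {7,9,8}
pos 14: 2 -> fault, evict 7, frames {9,8,2}
pos 15: 8 -> hit
pos 16: 2 -> hit
pos 17: 6 -> fault, evict 9, frames {8,2,6}
At position 17, page 9 is evicted.

9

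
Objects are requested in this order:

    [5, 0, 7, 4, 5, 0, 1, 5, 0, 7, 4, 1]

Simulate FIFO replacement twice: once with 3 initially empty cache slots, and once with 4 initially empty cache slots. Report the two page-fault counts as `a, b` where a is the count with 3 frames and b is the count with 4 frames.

3 frames: F F F F F F F . . F F . → 9 faults.
4 frames: F F F F . . F F F F F F → 10 faults.
10 > 9: adding a frame increased faults — Belady's anomaly.

9, 10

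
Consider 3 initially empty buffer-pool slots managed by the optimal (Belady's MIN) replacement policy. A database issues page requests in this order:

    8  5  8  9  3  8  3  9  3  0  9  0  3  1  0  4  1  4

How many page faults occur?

8 -> fault, frames [8]
5 -> fault, frames [8, 5]
8 -> hit
9 -> fault, frames [8, 5, 9]
3 -> fault, evict 5, frames [8, 9, 3]
8 -> hit
3 -> hit
9 -> hit
3 -> hit
0 -> fault, evict 8, frames [9, 3, 0]
9 -> hit
0 -> hit
3 -> hit
1 -> fault, evict 3, frames [9, 0, 1]
0 -> hit
4 -> fault, evict 0, frames [9, 1, 4]
1 -> hit
4 -> hit
Page faults: 7.

7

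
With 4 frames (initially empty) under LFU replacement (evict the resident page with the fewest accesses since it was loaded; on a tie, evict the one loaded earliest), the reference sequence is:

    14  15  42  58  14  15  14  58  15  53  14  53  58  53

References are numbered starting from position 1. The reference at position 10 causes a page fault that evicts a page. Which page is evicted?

42

pos 1: 14 → miss, frames (14)
pos 2: 15 → miss, frames (14 15)
pos 3: 42 → miss, frames (14 15 42)
pos 4: 58 → miss, frames (14 15 42 58)
pos 5: 14 → hit
pos 6: 15 → hit
pos 7: 14 → hit
pos 8: 58 → hit
pos 9: 15 → hit
pos 10: 53 → miss, evict 42, frames (14 15 58 53)
At position 10, page 42 is evicted.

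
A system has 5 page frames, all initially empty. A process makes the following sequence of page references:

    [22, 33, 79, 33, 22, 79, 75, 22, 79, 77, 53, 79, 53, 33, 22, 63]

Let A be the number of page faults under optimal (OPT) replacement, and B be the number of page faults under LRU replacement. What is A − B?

Under OPT: F F F . . . F . . F F . . . . F → 7 faults.
Under LRU: F F F . . . F . . F F . . F . F → 8 faults.
A − B = 7 − 8 = -1.

-1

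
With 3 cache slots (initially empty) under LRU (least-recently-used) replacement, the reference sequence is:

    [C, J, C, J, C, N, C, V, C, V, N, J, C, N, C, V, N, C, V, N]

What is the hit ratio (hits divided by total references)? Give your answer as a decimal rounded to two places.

C → miss, frames [C]
J → miss, frames [C, J]
C → hit
J → hit
C → hit
N → miss, frames [J, C, N]
C → hit
V → miss, evict J, frames [N, C, V]
C → hit
V → hit
N → hit
J → miss, evict C, frames [V, N, J]
C → miss, evict V, frames [N, J, C]
N → hit
C → hit
V → miss, evict J, frames [N, C, V]
N → hit
C → hit
V → hit
N → hit
Hits: 13 of 20 references → 13/20 = 0.6500.

0.65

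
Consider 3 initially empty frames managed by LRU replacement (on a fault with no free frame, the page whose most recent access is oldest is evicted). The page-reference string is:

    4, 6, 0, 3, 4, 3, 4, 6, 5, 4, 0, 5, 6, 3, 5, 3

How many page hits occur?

6

4: miss, frames {4}
6: miss, frames {4,6}
0: miss, frames {4,6,0}
3: miss, evict 4, frames {6,0,3}
4: miss, evict 6, frames {0,3,4}
3: hit
4: hit
6: miss, evict 0, frames {3,4,6}
5: miss, evict 3, frames {4,6,5}
4: hit
0: miss, evict 6, frames {5,4,0}
5: hit
6: miss, evict 4, frames {0,5,6}
3: miss, evict 0, frames {5,6,3}
5: hit
3: hit
Hits: 6.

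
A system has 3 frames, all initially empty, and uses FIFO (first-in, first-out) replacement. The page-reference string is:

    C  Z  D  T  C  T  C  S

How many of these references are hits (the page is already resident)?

C → fault, frames [C]
Z → fault, frames [C, Z]
D → fault, frames [C, Z, D]
T → fault, evict C, frames [Z, D, T]
C → fault, evict Z, frames [D, T, C]
T → hit
C → hit
S → fault, evict D, frames [T, C, S]
Hits: 2.

2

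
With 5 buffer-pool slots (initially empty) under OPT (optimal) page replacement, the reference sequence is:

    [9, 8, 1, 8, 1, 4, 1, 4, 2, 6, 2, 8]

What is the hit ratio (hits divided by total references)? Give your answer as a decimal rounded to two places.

0.50

9: fault, frames {9}
8: fault, frames {9,8}
1: fault, frames {9,8,1}
8: hit
1: hit
4: fault, frames {9,8,1,4}
1: hit
4: hit
2: fault, frames {9,8,1,4,2}
6: fault, evict 4, frames {9,8,1,2,6}
2: hit
8: hit
Hits: 6 of 12 references → 6/12 = 0.5000.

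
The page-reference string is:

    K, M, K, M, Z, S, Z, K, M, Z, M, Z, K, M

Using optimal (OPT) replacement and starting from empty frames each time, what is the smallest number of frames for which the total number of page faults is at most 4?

f=1: 14 faults
f=2: 7 faults
f=3: 5 faults
f=4: 4 faults
Smallest f with faults ≤ 4 is 4.

4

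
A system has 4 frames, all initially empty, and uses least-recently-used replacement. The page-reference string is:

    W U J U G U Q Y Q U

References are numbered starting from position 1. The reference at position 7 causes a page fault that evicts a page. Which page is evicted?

pos 1: W: fault, frames [W]
pos 2: U: fault, frames [W, U]
pos 3: J: fault, frames [W, U, J]
pos 4: U: hit
pos 5: G: fault, frames [W, J, U, G]
pos 6: U: hit
pos 7: Q: fault, evict W, frames [J, G, U, Q]
At position 7, page W is evicted.

W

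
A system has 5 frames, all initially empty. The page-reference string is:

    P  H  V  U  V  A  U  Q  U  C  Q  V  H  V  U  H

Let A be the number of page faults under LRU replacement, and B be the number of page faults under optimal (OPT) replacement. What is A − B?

Under LRU: F F F F . F . F . F . . F . . . → 8 faults.
Under OPT: F F F F . F . F . F . . . . . . → 7 faults.
A − B = 8 − 7 = 1.

1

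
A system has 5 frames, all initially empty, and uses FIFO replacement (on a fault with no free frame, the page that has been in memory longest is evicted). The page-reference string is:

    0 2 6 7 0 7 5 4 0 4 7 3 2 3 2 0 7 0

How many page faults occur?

0: fault, frames (0)
2: fault, frames (0 2)
6: fault, frames (0 2 6)
7: fault, frames (0 2 6 7)
0: hit
7: hit
5: fault, frames (0 2 6 7 5)
4: fault, evict 0, frames (2 6 7 5 4)
0: fault, evict 2, frames (6 7 5 4 0)
4: hit
7: hit
3: fault, evict 6, frames (7 5 4 0 3)
2: fault, evict 7, frames (5 4 0 3 2)
3: hit
2: hit
0: hit
7: fault, evict 5, frames (4 0 3 2 7)
0: hit
Page faults: 10.

10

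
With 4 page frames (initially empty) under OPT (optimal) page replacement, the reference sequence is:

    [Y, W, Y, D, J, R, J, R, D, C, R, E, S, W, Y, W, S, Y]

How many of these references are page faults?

Y -> fault, frames {Y}
W -> fault, frames {Y,W}
Y -> hit
D -> fault, frames {Y,W,D}
J -> fault, frames {Y,W,D,J}
R -> fault, evict Y, frames {W,D,J,R}
J -> hit
R -> hit
D -> hit
C -> fault, evict J, frames {W,D,R,C}
R -> hit
E -> fault, evict C, frames {W,D,R,E}
S -> fault, evict E, frames {W,D,R,S}
W -> hit
Y -> fault, evict R, frames {W,D,S,Y}
W -> hit
S -> hit
Y -> hit
Page faults: 9.

9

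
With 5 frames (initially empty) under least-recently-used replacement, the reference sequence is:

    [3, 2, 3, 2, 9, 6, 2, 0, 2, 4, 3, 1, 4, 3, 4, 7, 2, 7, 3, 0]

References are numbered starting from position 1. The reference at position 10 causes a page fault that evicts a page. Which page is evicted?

pos 1: 3 → miss, frames [3]
pos 2: 2 → miss, frames [3, 2]
pos 3: 3 → hit
pos 4: 2 → hit
pos 5: 9 → miss, frames [3, 2, 9]
pos 6: 6 → miss, frames [3, 2, 9, 6]
pos 7: 2 → hit
pos 8: 0 → miss, frames [3, 9, 6, 2, 0]
pos 9: 2 → hit
pos 10: 4 → miss, evict 3, frames [9, 6, 0, 2, 4]
At position 10, page 3 is evicted.

3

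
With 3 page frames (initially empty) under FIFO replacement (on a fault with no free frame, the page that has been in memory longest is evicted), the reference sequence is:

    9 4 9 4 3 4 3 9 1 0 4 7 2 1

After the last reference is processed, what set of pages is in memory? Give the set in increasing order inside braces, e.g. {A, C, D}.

{1, 2, 7}

9 → fault, frames (9)
4 → fault, frames (9 4)
9 → hit
4 → hit
3 → fault, frames (9 4 3)
4 → hit
3 → hit
9 → hit
1 → fault, evict 9, frames (4 3 1)
0 → fault, evict 4, frames (3 1 0)
4 → fault, evict 3, frames (1 0 4)
7 → fault, evict 1, frames (0 4 7)
2 → fault, evict 0, frames (4 7 2)
1 → fault, evict 4, frames (7 2 1)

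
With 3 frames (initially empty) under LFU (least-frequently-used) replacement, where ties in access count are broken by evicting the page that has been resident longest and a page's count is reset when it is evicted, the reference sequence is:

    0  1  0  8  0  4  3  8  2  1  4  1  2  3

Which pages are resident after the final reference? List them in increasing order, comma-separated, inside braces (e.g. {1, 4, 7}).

{0, 1, 3}

0: miss, frames [0]
1: miss, frames [0, 1]
0: hit
8: miss, frames [0, 1, 8]
0: hit
4: miss, evict 1, frames [0, 8, 4]
3: miss, evict 8, frames [0, 4, 3]
8: miss, evict 4, frames [0, 3, 8]
2: miss, evict 3, frames [0, 8, 2]
1: miss, evict 8, frames [0, 2, 1]
4: miss, evict 2, frames [0, 1, 4]
1: hit
2: miss, evict 4, frames [0, 1, 2]
3: miss, evict 2, frames [0, 1, 3]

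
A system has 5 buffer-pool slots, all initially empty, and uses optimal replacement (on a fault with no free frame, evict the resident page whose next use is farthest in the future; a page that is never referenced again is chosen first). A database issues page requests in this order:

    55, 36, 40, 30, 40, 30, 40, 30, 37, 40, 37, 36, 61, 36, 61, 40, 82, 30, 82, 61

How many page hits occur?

13

55 → miss, frames {55}
36 → miss, frames {55,36}
40 → miss, frames {55,36,40}
30 → miss, frames {55,36,40,30}
40 → hit
30 → hit
40 → hit
30 → hit
37 → miss, frames {55,36,40,30,37}
40 → hit
37 → hit
36 → hit
61 → miss, evict 37, frames {55,36,40,30,61}
36 → hit
61 → hit
40 → hit
82 → miss, evict 40, frames {55,36,30,61,82}
30 → hit
82 → hit
61 → hit
Hits: 13.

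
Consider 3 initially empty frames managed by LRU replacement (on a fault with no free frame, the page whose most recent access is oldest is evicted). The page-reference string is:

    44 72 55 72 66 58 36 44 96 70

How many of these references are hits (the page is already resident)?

44 → fault, frames [44]
72 → fault, frames [44, 72]
55 → fault, frames [44, 72, 55]
72 → hit
66 → fault, evict 44, frames [55, 72, 66]
58 → fault, evict 55, frames [72, 66, 58]
36 → fault, evict 72, frames [66, 58, 36]
44 → fault, evict 66, frames [58, 36, 44]
96 → fault, evict 58, frames [36, 44, 96]
70 → fault, evict 36, frames [44, 96, 70]
Hits: 1.

1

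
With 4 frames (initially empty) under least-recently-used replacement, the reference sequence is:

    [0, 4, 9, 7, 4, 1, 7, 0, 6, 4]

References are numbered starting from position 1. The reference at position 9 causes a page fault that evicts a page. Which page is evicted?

4

pos 1: 0 → fault, frames [0]
pos 2: 4 → fault, frames [0, 4]
pos 3: 9 → fault, frames [0, 4, 9]
pos 4: 7 → fault, frames [0, 4, 9, 7]
pos 5: 4 → hit
pos 6: 1 → fault, evict 0, frames [9, 7, 4, 1]
pos 7: 7 → hit
pos 8: 0 → fault, evict 9, frames [4, 1, 7, 0]
pos 9: 6 → fault, evict 4, frames [1, 7, 0, 6]
At position 9, page 4 is evicted.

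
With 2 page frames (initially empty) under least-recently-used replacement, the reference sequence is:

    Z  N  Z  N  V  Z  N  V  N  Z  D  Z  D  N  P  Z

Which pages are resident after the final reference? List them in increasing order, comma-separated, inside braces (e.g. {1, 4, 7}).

{P, Z}

Z: miss, frames (Z)
N: miss, frames (Z N)
Z: hit
N: hit
V: miss, evict Z, frames (N V)
Z: miss, evict N, frames (V Z)
N: miss, evict V, frames (Z N)
V: miss, evict Z, frames (N V)
N: hit
Z: miss, evict V, frames (N Z)
D: miss, evict N, frames (Z D)
Z: hit
D: hit
N: miss, evict Z, frames (D N)
P: miss, evict D, frames (N P)
Z: miss, evict N, frames (P Z)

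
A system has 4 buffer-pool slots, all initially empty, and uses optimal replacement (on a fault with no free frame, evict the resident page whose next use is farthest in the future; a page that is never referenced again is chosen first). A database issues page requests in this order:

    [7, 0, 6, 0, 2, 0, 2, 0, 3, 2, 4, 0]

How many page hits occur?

6

7 → fault, frames [7]
0 → fault, frames [7, 0]
6 → fault, frames [7, 0, 6]
0 → hit
2 → fault, frames [7, 0, 6, 2]
0 → hit
2 → hit
0 → hit
3 → fault, evict 6, frames [7, 0, 2, 3]
2 → hit
4 → fault, evict 3, frames [7, 0, 2, 4]
0 → hit
Hits: 6.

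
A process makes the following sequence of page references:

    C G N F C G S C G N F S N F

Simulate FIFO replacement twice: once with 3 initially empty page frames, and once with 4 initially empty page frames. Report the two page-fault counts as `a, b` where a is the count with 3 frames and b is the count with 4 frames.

3 frames: F F F F F F F . . F F . . . → 9 faults.
4 frames: F F F F . . F F F F F F . . → 10 faults.
10 > 9: adding a frame increased faults — Belady's anomaly.

9, 10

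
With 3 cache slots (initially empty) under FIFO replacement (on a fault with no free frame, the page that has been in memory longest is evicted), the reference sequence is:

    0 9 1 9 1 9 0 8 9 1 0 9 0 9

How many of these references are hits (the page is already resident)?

8

0 -> fault, frames (0)
9 -> fault, frames (0 9)
1 -> fault, frames (0 9 1)
9 -> hit
1 -> hit
9 -> hit
0 -> hit
8 -> fault, evict 0, frames (9 1 8)
9 -> hit
1 -> hit
0 -> fault, evict 9, frames (1 8 0)
9 -> fault, evict 1, frames (8 0 9)
0 -> hit
9 -> hit
Hits: 8.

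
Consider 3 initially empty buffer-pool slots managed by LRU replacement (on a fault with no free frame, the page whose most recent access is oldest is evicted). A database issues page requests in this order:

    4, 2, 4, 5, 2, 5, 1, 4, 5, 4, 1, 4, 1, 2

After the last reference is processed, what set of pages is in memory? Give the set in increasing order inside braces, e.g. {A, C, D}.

{1, 2, 4}

4 -> miss, frames {4}
2 -> miss, frames {4,2}
4 -> hit
5 -> miss, frames {2,4,5}
2 -> hit
5 -> hit
1 -> miss, evict 4, frames {2,5,1}
4 -> miss, evict 2, frames {5,1,4}
5 -> hit
4 -> hit
1 -> hit
4 -> hit
1 -> hit
2 -> miss, evict 5, frames {4,1,2}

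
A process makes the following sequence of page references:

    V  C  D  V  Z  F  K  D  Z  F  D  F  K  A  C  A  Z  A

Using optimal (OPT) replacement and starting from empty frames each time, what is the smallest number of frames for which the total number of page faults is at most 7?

5

f=1: 18 faults
f=2: 12 faults
f=3: 10 faults
f=4: 8 faults
f=5: 7 faults
f=6: 7 faults
f=7: 7 faults
Smallest f with faults ≤ 7 is 5.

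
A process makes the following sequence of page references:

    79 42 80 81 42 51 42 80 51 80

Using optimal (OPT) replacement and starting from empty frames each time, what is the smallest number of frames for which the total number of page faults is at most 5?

3

f=1: 10 faults
f=2: 6 faults
f=3: 5 faults
f=4: 5 faults
f=5: 5 faults
Smallest f with faults ≤ 5 is 3.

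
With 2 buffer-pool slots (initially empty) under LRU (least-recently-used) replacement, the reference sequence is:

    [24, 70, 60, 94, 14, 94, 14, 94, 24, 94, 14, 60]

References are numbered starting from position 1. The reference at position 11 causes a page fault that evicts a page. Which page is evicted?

24

pos 1: 24: miss, frames {24}
pos 2: 70: miss, frames {24,70}
pos 3: 60: miss, evict 24, frames {70,60}
pos 4: 94: miss, evict 70, frames {60,94}
pos 5: 14: miss, evict 60, frames {94,14}
pos 6: 94: hit
pos 7: 14: hit
pos 8: 94: hit
pos 9: 24: miss, evict 14, frames {94,24}
pos 10: 94: hit
pos 11: 14: miss, evict 24, frames {94,14}
At position 11, page 24 is evicted.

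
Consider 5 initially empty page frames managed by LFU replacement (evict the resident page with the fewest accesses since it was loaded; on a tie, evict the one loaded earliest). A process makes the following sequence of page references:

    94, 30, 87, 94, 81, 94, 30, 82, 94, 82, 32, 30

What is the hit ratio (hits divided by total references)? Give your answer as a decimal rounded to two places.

94 → fault, frames (94)
30 → fault, frames (94 30)
87 → fault, frames (94 30 87)
94 → hit
81 → fault, frames (94 30 87 81)
94 → hit
30 → hit
82 → fault, frames (94 30 87 81 82)
94 → hit
82 → hit
32 → fault, evict 87, frames (94 30 81 82 32)
30 → hit
Hits: 6 of 12 references → 6/12 = 0.5000.

0.50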